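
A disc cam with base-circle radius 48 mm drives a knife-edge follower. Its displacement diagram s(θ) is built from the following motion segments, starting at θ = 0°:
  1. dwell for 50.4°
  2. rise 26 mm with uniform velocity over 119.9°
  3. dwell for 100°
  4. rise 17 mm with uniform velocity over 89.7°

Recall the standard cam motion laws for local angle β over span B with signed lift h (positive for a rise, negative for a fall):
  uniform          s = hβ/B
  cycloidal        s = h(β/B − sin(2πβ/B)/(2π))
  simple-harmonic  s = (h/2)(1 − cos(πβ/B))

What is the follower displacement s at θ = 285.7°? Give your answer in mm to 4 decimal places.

seg 1 [0°–50.4°] dwell: s stays 0.0000
seg 2 [50.4°–170.3°] uniform, h=26: full span → s += 26 → s = 26.0000
seg 3 [170.3°–270.3°] dwell: s stays 26.0000
seg 4 [270.3°–360°] uniform, h=17: θ=285.7° here. β=15.4, B=89.7. 17·15.4/89.7 = 2.9186 → s = 28.9186

28.9186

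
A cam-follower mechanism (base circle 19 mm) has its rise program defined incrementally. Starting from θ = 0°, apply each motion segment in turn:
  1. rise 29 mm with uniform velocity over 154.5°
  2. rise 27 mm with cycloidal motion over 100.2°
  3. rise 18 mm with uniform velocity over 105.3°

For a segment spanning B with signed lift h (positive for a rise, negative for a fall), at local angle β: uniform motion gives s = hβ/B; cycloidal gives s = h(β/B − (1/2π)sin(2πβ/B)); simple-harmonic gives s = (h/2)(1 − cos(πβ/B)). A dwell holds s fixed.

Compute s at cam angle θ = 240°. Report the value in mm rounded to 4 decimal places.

seg 1 [0°–154.5°] uniform, h=29: full span → s += 29 → s = 29.0000
seg 2 [154.5°–254.7°] cycloidal, h=27: θ=240° here. β=85.5, B=100.2. 27·(0.8533 − sin(2π·0.8533)/(2π)) = 26.4624 → s = 55.4624

55.4624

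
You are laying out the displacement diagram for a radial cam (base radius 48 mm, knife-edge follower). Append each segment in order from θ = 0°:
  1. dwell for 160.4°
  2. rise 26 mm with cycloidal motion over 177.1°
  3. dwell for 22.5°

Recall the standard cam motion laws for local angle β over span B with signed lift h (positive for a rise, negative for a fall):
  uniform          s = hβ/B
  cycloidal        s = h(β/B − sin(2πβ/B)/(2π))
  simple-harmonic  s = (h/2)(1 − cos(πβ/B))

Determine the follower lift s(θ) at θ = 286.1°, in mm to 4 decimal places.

seg 1 [0°–160.4°] dwell: s stays 0.0000
seg 2 [160.4°–337.5°] cycloidal, h=26: θ=286.1° here. β=125.7, B=177.1. 26·(0.7098 − sin(2π·0.7098)/(2π)) = 22.4605 → s = 22.4605

22.4605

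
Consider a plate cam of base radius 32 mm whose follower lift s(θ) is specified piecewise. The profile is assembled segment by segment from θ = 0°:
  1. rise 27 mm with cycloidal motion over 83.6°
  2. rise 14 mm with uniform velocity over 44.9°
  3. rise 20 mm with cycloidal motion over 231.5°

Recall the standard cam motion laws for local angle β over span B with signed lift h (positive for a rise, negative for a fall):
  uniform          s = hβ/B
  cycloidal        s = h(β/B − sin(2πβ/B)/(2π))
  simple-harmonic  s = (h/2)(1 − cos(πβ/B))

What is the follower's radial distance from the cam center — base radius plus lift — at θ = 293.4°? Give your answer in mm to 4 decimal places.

seg 1 [0°–83.6°] cycloidal, h=27: full span → s += 27 → s = 27.0000
seg 2 [83.6°–128.5°] uniform, h=14: full span → s += 14 → s = 41.0000
seg 3 [128.5°–360°] cycloidal, h=20: θ=293.4° here. β=164.9, B=231.5. 20·(0.7123 − sin(2π·0.7123)/(2π)) = 17.3405 → s = 58.3405
radial distance = base radius + s = 32 + 58.3405 = 90.3405

90.3405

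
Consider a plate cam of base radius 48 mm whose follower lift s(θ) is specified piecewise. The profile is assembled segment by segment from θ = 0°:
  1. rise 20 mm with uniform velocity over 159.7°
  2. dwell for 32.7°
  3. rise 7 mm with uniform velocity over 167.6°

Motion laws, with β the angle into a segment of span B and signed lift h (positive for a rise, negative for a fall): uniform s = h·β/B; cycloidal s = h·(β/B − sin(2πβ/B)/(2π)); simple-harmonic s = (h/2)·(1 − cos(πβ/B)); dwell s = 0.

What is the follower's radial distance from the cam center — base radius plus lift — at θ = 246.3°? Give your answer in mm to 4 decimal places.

seg 1 [0°–159.7°] uniform, h=20: full span → s += 20 → s = 20.0000
seg 2 [159.7°–192.4°] dwell: s stays 20.0000
seg 3 [192.4°–360°] uniform, h=7: θ=246.3° here. β=53.9, B=167.6. 7·53.9/167.6 = 2.2512 → s = 22.2512
radial distance = base radius + s = 48 + 22.2512 = 70.2512

70.2512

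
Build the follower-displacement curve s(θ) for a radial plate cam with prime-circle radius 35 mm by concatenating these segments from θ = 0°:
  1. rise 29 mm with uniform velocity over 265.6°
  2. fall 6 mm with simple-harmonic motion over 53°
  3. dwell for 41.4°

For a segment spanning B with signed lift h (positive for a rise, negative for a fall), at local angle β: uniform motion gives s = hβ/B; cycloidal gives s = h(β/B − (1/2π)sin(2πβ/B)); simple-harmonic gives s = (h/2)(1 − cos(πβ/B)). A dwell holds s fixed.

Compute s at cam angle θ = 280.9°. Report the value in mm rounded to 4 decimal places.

seg 1 [0°–265.6°] uniform, h=29: full span → s += 29 → s = 29.0000
seg 2 [265.6°–318.6°] simple-harmonic, h=-6: θ=280.9° here. β=15.3, B=53. -6/2·(1 − cos(π·0.2887)) = -1.1515 → s = 27.8485

27.8485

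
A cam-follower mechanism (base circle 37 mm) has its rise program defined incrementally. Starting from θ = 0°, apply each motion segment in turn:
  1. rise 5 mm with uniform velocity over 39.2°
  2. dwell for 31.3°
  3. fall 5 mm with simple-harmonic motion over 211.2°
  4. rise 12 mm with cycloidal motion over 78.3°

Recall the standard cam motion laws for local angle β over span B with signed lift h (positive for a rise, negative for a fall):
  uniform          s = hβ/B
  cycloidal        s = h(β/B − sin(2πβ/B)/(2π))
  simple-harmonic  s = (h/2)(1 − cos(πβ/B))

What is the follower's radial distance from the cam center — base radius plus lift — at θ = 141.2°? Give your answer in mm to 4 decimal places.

seg 1 [0°–39.2°] uniform, h=5: full span → s += 5 → s = 5.0000
seg 2 [39.2°–70.5°] dwell: s stays 5.0000
seg 3 [70.5°–281.7°] simple-harmonic, h=-5: θ=141.2° here. β=70.7, B=211.2. -5/2·(1 − cos(π·0.3348)) = -1.2597 → s = 3.7403
radial distance = base radius + s = 37 + 3.7403 = 40.7403

40.7403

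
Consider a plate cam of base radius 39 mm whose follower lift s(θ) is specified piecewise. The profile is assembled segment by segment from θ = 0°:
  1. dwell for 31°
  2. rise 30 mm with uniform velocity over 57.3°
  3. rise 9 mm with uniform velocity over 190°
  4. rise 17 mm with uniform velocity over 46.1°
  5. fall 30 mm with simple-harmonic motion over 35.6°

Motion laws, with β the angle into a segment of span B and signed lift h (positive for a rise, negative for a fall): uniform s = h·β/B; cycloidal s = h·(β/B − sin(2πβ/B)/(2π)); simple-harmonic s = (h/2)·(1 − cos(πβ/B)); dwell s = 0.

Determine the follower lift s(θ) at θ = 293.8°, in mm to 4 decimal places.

seg 1 [0°–31°] dwell: s stays 0.0000
seg 2 [31°–88.3°] uniform, h=30: full span → s += 30 → s = 30.0000
seg 3 [88.3°–278.3°] uniform, h=9: full span → s += 9 → s = 39.0000
seg 4 [278.3°–324.4°] uniform, h=17: θ=293.8° here. β=15.5, B=46.1. 17·15.5/46.1 = 5.7158 → s = 44.7158

44.7158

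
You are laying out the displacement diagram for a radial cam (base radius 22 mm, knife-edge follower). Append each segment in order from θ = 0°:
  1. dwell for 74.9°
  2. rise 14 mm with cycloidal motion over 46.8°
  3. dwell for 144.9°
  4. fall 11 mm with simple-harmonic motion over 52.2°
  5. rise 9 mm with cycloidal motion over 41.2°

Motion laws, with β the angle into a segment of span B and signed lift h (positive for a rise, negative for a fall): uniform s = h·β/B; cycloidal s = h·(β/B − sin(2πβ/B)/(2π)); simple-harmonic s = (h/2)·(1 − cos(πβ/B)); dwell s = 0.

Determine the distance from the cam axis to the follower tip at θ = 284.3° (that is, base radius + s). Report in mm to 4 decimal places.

seg 1 [0°–74.9°] dwell: s stays 0.0000
seg 2 [74.9°–121.7°] cycloidal, h=14: full span → s += 14 → s = 14.0000
seg 3 [121.7°–266.6°] dwell: s stays 14.0000
seg 4 [266.6°–318.8°] simple-harmonic, h=-11: θ=284.3° here. β=17.7, B=52.2. -11/2·(1 − cos(π·0.3391)) = -2.8364 → s = 11.1636
radial distance = base radius + s = 22 + 11.1636 = 33.1636

33.1636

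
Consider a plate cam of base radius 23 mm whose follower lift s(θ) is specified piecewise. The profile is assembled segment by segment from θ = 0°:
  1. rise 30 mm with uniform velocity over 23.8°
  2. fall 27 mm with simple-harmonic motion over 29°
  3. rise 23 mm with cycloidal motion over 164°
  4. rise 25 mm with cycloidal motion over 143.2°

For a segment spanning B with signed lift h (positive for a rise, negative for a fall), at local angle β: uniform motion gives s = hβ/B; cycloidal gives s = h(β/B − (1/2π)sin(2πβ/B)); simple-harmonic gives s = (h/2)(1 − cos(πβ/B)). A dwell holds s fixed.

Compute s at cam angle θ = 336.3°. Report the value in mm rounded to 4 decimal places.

seg 1 [0°–23.8°] uniform, h=30: full span → s += 30 → s = 30.0000
seg 2 [23.8°–52.8°] simple-harmonic, h=-27: full span → s += -27 → s = 3.0000
seg 3 [52.8°–216.8°] cycloidal, h=23: full span → s += 23 → s = 26.0000
seg 4 [216.8°–360°] cycloidal, h=25: θ=336.3° here. β=119.5, B=143.2. 25·(0.8345 − sin(2π·0.8345)/(2π)) = 24.2936 → s = 50.2936

50.2936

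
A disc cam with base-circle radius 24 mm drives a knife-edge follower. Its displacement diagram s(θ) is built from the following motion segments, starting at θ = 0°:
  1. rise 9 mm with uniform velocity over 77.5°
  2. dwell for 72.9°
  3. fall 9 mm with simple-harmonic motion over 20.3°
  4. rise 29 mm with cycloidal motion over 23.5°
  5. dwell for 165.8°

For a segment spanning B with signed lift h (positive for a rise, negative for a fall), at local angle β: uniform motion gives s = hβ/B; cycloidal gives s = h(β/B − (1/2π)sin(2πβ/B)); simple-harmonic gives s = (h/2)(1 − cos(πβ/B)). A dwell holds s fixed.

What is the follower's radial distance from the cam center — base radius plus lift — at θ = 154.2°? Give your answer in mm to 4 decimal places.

seg 1 [0°–77.5°] uniform, h=9: full span → s += 9 → s = 9.0000
seg 2 [77.5°–150.4°] dwell: s stays 9.0000
seg 3 [150.4°–170.7°] simple-harmonic, h=-9: θ=154.2° here. β=3.8, B=20.3. -9/2·(1 − cos(π·0.1872)) = -0.7560 → s = 8.2440
radial distance = base radius + s = 24 + 8.2440 = 32.2440

32.2440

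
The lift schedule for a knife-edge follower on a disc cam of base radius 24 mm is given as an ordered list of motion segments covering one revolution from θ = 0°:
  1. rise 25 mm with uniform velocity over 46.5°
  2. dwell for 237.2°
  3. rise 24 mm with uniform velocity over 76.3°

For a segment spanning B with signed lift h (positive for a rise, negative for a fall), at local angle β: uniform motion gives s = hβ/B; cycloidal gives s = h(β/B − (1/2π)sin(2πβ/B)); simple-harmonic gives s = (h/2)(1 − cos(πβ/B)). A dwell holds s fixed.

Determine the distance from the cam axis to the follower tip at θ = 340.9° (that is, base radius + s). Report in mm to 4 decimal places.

seg 1 [0°–46.5°] uniform, h=25: full span → s += 25 → s = 25.0000
seg 2 [46.5°–283.7°] dwell: s stays 25.0000
seg 3 [283.7°–360°] uniform, h=24: θ=340.9° here. β=57.2, B=76.3. 24·57.2/76.3 = 17.9921 → s = 42.9921
radial distance = base radius + s = 24 + 42.9921 = 66.9921

66.9921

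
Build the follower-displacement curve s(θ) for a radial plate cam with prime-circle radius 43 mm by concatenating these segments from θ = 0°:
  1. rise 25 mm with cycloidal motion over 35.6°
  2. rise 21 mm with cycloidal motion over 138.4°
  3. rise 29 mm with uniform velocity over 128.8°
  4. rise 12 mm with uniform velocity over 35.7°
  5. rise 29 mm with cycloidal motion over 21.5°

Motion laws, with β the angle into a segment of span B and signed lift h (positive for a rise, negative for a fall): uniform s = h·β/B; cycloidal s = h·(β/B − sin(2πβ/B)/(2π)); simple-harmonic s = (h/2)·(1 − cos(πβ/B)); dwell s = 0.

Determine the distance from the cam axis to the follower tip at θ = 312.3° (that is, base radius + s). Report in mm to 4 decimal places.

seg 1 [0°–35.6°] cycloidal, h=25: full span → s += 25 → s = 25.0000
seg 2 [35.6°–174°] cycloidal, h=21: full span → s += 21 → s = 46.0000
seg 3 [174°–302.8°] uniform, h=29: full span → s += 29 → s = 75.0000
seg 4 [302.8°–338.5°] uniform, h=12: θ=312.3° here. β=9.5, B=35.7. 12·9.5/35.7 = 3.1933 → s = 78.1933
radial distance = base radius + s = 43 + 78.1933 = 121.1933

121.1933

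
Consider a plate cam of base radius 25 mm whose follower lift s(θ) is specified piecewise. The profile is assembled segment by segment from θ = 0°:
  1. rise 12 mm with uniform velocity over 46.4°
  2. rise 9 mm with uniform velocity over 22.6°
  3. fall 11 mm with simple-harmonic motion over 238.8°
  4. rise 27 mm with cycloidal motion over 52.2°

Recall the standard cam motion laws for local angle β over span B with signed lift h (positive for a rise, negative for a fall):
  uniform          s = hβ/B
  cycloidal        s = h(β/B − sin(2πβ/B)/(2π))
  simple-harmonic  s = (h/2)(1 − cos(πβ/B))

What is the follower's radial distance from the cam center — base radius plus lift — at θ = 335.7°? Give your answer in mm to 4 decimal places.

seg 1 [0°–46.4°] uniform, h=12: full span → s += 12 → s = 12.0000
seg 2 [46.4°–69°] uniform, h=9: full span → s += 9 → s = 21.0000
seg 3 [69°–307.8°] simple-harmonic, h=-11: full span → s += -11 → s = 10.0000
seg 4 [307.8°–360°] cycloidal, h=27: θ=335.7° here. β=27.9, B=52.2. 27·(0.5345 − sin(2π·0.5345)/(2π)) = 15.3548 → s = 25.3548
radial distance = base radius + s = 25 + 25.3548 = 50.3548

50.3548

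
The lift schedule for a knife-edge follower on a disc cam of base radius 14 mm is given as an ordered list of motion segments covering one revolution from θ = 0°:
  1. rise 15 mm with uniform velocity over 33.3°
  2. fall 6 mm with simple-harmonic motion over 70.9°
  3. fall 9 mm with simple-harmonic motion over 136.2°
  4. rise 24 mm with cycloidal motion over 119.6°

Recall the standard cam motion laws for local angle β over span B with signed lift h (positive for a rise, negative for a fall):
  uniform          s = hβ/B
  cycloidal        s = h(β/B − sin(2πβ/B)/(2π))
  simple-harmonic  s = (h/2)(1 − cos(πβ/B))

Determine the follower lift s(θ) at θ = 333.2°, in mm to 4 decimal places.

seg 1 [0°–33.3°] uniform, h=15: full span → s += 15 → s = 15.0000
seg 2 [33.3°–104.2°] simple-harmonic, h=-6: full span → s += -6 → s = 9.0000
seg 3 [104.2°–240.4°] simple-harmonic, h=-9: full span → s += -9 → s = 0.0000
seg 4 [240.4°–360°] cycloidal, h=24: θ=333.2° here. β=92.8, B=119.6. 24·(0.7759 − sin(2π·0.7759)/(2π)) = 22.3912 → s = 22.3912

22.3912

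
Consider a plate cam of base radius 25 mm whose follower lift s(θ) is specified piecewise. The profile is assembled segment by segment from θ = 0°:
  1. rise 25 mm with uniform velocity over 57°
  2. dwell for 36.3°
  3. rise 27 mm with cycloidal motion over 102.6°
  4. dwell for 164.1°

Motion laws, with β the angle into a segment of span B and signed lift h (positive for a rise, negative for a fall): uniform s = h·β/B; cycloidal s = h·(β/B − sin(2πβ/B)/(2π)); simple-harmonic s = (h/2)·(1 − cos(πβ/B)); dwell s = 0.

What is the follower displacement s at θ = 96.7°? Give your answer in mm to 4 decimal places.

seg 1 [0°–57°] uniform, h=25: full span → s += 25 → s = 25.0000
seg 2 [57°–93.3°] dwell: s stays 25.0000
seg 3 [93.3°–195.9°] cycloidal, h=27: θ=96.7° here. β=3.4, B=102.6. 27·(0.0331 − sin(2π·0.0331)/(2π)) = 0.0065 → s = 25.0065

25.0065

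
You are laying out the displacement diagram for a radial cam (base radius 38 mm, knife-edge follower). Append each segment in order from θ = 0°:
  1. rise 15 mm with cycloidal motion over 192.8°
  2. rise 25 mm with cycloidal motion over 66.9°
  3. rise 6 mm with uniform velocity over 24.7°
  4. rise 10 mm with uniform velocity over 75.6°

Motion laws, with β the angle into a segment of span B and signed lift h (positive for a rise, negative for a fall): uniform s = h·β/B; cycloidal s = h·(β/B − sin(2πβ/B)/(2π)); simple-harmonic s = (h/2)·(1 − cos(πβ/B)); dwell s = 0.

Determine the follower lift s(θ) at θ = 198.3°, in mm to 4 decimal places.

seg 1 [0°–192.8°] cycloidal, h=15: full span → s += 15 → s = 15.0000
seg 2 [192.8°–259.7°] cycloidal, h=25: θ=198.3° here. β=5.5, B=66.9. 25·(0.0822 − sin(2π·0.0822)/(2π)) = 0.0902 → s = 15.0902

15.0902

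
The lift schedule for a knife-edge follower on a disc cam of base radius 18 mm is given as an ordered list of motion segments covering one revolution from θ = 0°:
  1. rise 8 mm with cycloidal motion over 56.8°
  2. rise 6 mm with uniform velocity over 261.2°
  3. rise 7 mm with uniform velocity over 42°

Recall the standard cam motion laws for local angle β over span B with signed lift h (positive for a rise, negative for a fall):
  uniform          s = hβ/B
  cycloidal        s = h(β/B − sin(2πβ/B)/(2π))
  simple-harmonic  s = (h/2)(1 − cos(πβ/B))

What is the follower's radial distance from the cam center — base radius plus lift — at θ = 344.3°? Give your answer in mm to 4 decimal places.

seg 1 [0°–56.8°] cycloidal, h=8: full span → s += 8 → s = 8.0000
seg 2 [56.8°–318°] uniform, h=6: full span → s += 6 → s = 14.0000
seg 3 [318°–360°] uniform, h=7: θ=344.3° here. β=26.3, B=42. 7·26.3/42 = 4.3833 → s = 18.3833
radial distance = base radius + s = 18 + 18.3833 = 36.3833

36.3833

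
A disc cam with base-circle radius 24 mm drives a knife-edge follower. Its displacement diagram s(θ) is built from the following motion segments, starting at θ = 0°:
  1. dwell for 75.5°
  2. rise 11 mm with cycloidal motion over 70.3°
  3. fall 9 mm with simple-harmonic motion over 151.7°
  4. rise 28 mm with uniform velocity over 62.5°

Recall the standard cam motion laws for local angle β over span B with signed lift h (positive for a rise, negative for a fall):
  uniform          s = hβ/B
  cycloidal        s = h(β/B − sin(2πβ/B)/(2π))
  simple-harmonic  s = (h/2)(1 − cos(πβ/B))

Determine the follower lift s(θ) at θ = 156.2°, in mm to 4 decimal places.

seg 1 [0°–75.5°] dwell: s stays 0.0000
seg 2 [75.5°–145.8°] cycloidal, h=11: full span → s += 11 → s = 11.0000
seg 3 [145.8°–297.5°] simple-harmonic, h=-9: θ=156.2° here. β=10.4, B=151.7. -9/2·(1 − cos(π·0.0686)) = -0.1040 → s = 10.8960

10.8960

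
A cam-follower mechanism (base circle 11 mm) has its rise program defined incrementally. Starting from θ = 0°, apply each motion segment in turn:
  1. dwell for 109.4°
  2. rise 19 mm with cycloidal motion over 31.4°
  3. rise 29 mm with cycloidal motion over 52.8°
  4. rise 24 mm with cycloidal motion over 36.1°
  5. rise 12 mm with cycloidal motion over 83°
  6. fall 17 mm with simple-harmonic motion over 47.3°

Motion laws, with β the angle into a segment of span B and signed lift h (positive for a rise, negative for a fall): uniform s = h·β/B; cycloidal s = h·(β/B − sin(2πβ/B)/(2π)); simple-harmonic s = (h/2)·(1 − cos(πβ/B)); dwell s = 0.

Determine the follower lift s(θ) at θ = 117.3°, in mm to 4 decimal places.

seg 1 [0°–109.4°] dwell: s stays 0.0000
seg 2 [109.4°–140.8°] cycloidal, h=19: θ=117.3° here. β=7.9, B=31.4. 19·(0.2516 − sin(2π·0.2516)/(2π)) = 1.7565 → s = 1.7565

1.7565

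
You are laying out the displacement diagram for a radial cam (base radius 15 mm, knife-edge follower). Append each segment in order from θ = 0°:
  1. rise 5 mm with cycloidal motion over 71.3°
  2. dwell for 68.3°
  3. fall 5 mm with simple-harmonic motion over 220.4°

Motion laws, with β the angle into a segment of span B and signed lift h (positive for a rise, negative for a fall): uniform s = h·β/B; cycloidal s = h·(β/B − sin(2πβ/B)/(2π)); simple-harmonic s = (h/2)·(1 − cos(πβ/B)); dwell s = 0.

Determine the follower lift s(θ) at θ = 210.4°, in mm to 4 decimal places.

seg 1 [0°–71.3°] cycloidal, h=5: full span → s += 5 → s = 5.0000
seg 2 [71.3°–139.6°] dwell: s stays 5.0000
seg 3 [139.6°–360°] simple-harmonic, h=-5: θ=210.4° here. β=70.8, B=220.4. -5/2·(1 − cos(π·0.3212)) = -1.1686 → s = 3.8314

3.8314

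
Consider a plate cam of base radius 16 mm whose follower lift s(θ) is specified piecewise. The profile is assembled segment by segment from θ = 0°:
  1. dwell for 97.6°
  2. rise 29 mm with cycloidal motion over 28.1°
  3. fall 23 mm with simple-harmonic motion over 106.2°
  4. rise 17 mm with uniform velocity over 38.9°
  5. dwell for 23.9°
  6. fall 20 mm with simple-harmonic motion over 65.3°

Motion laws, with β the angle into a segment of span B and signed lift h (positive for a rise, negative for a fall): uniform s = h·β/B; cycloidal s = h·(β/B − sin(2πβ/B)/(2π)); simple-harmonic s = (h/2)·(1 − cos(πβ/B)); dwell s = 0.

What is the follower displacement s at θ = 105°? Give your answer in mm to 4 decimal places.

seg 1 [0°–97.6°] dwell: s stays 0.0000
seg 2 [97.6°–125.7°] cycloidal, h=29: θ=105° here. β=7.4, B=28.1. 29·(0.2633 − sin(2π·0.2633)/(2π)) = 3.0377 → s = 3.0377

3.0377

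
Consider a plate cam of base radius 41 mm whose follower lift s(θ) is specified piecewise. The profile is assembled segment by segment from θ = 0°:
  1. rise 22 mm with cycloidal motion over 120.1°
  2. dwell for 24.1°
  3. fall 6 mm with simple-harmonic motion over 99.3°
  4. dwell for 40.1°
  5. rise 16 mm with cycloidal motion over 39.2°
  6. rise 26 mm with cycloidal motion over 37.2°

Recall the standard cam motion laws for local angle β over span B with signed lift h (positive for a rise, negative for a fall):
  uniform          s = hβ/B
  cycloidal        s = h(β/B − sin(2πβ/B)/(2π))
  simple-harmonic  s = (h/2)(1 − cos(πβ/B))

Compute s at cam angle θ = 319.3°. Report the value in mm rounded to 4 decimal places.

seg 1 [0°–120.1°] cycloidal, h=22: full span → s += 22 → s = 22.0000
seg 2 [120.1°–144.2°] dwell: s stays 22.0000
seg 3 [144.2°–243.5°] simple-harmonic, h=-6: full span → s += -6 → s = 16.0000
seg 4 [243.5°–283.6°] dwell: s stays 16.0000
seg 5 [283.6°–322.8°] cycloidal, h=16: θ=319.3° here. β=35.7, B=39.2. 16·(0.9107 − sin(2π·0.9107)/(2π)) = 15.9262 → s = 31.9262

31.9262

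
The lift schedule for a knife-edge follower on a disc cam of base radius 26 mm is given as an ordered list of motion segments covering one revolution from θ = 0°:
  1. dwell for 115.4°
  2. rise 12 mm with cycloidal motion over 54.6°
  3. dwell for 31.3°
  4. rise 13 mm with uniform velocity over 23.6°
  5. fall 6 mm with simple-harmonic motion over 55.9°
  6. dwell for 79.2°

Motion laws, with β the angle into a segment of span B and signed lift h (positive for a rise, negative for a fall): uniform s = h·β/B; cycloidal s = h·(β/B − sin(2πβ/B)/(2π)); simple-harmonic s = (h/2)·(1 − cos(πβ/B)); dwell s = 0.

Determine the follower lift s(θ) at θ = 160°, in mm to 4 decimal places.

seg 1 [0°–115.4°] dwell: s stays 0.0000
seg 2 [115.4°–170°] cycloidal, h=12: θ=160° here. β=44.6, B=54.6. 12·(0.8168 − sin(2π·0.8168)/(2π)) = 11.5460 → s = 11.5460

11.5460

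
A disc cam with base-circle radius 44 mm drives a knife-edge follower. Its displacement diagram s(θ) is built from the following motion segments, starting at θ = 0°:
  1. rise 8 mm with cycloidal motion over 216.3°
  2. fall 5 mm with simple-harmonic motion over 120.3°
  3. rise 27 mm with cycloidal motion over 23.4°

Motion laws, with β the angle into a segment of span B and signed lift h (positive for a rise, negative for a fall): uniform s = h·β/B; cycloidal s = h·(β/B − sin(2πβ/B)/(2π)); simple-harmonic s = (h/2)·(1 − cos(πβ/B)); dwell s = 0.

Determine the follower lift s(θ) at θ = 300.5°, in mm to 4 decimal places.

seg 1 [0°–216.3°] cycloidal, h=8: full span → s += 8 → s = 8.0000
seg 2 [216.3°–336.6°] simple-harmonic, h=-5: θ=300.5° here. β=84.2, B=120.3. -5/2·(1 − cos(π·0.6999)) = -3.9689 → s = 4.0311

4.0311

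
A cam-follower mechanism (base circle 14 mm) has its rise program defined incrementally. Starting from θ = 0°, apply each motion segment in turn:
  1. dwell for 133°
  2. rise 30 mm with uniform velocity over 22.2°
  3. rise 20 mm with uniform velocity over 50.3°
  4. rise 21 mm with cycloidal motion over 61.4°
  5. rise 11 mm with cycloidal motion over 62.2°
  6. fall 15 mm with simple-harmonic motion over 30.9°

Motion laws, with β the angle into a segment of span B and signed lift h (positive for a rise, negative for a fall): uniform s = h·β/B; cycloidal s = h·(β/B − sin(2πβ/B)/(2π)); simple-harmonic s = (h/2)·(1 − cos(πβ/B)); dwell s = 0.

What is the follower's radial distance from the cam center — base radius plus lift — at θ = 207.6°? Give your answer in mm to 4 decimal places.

seg 1 [0°–133°] dwell: s stays 0.0000
seg 2 [133°–155.2°] uniform, h=30: full span → s += 30 → s = 30.0000
seg 3 [155.2°–205.5°] uniform, h=20: full span → s += 20 → s = 50.0000
seg 4 [205.5°–266.9°] cycloidal, h=21: θ=207.6° here. β=2.1, B=61.4. 21·(0.0342 − sin(2π·0.0342)/(2π)) = 0.0055 → s = 50.0055
radial distance = base radius + s = 14 + 50.0055 = 64.0055

64.0055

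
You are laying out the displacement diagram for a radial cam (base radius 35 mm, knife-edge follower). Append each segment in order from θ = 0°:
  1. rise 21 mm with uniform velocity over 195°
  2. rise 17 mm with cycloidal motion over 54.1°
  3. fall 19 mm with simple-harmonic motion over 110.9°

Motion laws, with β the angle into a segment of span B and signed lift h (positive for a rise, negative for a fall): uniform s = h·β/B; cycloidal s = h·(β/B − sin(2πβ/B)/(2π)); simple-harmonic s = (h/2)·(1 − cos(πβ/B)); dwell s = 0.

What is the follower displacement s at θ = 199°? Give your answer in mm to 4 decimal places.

seg 1 [0°–195°] uniform, h=21: full span → s += 21 → s = 21.0000
seg 2 [195°–249.1°] cycloidal, h=17: θ=199° here. β=4, B=54.1. 17·(0.0739 − sin(2π·0.0739)/(2π)) = 0.0447 → s = 21.0447

21.0447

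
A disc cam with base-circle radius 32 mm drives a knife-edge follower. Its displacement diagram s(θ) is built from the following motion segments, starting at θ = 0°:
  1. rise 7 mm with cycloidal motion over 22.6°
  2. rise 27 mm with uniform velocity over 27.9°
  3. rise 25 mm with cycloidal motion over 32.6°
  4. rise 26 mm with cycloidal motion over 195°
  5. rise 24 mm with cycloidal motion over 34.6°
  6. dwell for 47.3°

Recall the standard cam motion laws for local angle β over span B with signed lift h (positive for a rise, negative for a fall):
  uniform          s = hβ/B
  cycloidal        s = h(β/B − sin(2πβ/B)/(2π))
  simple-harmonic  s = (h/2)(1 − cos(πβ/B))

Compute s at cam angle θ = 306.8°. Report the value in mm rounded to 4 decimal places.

seg 1 [0°–22.6°] cycloidal, h=7: full span → s += 7 → s = 7.0000
seg 2 [22.6°–50.5°] uniform, h=27: full span → s += 27 → s = 34.0000
seg 3 [50.5°–83.1°] cycloidal, h=25: full span → s += 25 → s = 59.0000
seg 4 [83.1°–278.1°] cycloidal, h=26: full span → s += 26 → s = 85.0000
seg 5 [278.1°–312.7°] cycloidal, h=24: θ=306.8° here. β=28.7, B=34.6. 24·(0.8295 − sin(2π·0.8295)/(2π)) = 23.2608 → s = 108.2608

108.2608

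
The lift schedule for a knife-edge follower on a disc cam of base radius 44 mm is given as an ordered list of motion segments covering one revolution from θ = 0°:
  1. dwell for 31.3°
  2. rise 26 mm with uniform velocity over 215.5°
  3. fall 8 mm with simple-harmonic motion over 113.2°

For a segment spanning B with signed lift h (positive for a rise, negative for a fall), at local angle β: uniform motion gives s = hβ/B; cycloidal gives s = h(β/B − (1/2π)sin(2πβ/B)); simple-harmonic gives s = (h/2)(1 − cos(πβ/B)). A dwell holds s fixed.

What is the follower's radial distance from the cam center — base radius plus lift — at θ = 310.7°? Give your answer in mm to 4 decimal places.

seg 1 [0°–31.3°] dwell: s stays 0.0000
seg 2 [31.3°–246.8°] uniform, h=26: full span → s += 26 → s = 26.0000
seg 3 [246.8°–360°] simple-harmonic, h=-8: θ=310.7° here. β=63.9, B=113.2. -8/2·(1 − cos(π·0.5645)) = -4.8048 → s = 21.1952
radial distance = base radius + s = 44 + 21.1952 = 65.1952

65.1952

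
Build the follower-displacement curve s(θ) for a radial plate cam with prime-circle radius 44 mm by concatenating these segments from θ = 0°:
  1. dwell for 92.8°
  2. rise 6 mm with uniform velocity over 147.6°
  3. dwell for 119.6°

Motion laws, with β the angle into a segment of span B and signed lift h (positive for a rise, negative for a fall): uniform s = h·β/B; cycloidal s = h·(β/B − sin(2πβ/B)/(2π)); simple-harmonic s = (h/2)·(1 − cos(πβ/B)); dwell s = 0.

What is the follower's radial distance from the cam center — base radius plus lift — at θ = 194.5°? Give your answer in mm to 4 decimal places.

seg 1 [0°–92.8°] dwell: s stays 0.0000
seg 2 [92.8°–240.4°] uniform, h=6: θ=194.5° here. β=101.7, B=147.6. 6·101.7/147.6 = 4.1341 → s = 4.1341
radial distance = base radius + s = 44 + 4.1341 = 48.1341

48.1341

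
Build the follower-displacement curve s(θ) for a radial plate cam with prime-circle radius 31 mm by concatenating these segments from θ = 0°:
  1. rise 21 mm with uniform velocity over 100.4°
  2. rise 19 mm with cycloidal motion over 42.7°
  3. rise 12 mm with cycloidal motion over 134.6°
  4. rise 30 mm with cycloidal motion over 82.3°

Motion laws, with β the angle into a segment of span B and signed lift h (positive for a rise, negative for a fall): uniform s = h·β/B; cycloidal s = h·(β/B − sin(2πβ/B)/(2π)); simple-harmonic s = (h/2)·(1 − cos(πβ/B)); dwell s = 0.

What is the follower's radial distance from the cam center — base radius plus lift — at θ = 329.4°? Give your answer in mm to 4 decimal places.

seg 1 [0°–100.4°] uniform, h=21: full span → s += 21 → s = 21.0000
seg 2 [100.4°–143.1°] cycloidal, h=19: full span → s += 19 → s = 40.0000
seg 3 [143.1°–277.7°] cycloidal, h=12: full span → s += 12 → s = 52.0000
seg 4 [277.7°–360°] cycloidal, h=30: θ=329.4° here. β=51.7, B=82.3. 30·(0.6282 − sin(2π·0.6282)/(2π)) = 22.2889 → s = 74.2889
radial distance = base radius + s = 31 + 74.2889 = 105.2889

105.2889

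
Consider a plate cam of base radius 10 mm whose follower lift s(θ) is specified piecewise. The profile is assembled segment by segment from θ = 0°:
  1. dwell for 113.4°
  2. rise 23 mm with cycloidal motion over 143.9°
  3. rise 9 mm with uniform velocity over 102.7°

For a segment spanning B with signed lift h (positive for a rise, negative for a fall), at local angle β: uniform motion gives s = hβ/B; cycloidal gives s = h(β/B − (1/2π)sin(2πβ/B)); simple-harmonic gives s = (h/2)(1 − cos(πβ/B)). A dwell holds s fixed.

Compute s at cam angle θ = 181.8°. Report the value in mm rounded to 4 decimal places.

seg 1 [0°–113.4°] dwell: s stays 0.0000
seg 2 [113.4°–257.3°] cycloidal, h=23: θ=181.8° here. β=68.4, B=143.9. 23·(0.4753 − sin(2π·0.4753)/(2π)) = 10.3675 → s = 10.3675

10.3675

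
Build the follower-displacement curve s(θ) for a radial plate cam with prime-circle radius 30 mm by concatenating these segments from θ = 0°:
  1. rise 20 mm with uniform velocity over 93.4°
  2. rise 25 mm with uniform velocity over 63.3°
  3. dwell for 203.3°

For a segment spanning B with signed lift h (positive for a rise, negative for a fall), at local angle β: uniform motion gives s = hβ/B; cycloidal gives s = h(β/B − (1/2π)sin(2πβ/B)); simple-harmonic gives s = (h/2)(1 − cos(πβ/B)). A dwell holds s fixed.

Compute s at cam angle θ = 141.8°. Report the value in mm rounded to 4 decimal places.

seg 1 [0°–93.4°] uniform, h=20: full span → s += 20 → s = 20.0000
seg 2 [93.4°–156.7°] uniform, h=25: θ=141.8° here. β=48.4, B=63.3. 25·48.4/63.3 = 19.1153 → s = 39.1153

39.1153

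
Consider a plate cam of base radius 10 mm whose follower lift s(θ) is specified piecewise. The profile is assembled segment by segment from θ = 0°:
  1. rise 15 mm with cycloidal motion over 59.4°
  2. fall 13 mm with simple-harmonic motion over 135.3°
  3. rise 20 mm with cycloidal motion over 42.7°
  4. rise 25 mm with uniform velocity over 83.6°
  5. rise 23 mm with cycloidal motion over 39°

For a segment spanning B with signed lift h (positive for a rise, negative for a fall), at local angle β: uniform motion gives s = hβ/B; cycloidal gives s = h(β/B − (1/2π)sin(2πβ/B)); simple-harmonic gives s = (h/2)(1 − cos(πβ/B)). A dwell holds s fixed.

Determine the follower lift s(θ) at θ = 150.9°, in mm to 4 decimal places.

seg 1 [0°–59.4°] cycloidal, h=15: full span → s += 15 → s = 15.0000
seg 2 [59.4°–194.7°] simple-harmonic, h=-13: θ=150.9° here. β=91.5, B=135.3. -13/2·(1 − cos(π·0.6763)) = -9.9184 → s = 5.0816

5.0816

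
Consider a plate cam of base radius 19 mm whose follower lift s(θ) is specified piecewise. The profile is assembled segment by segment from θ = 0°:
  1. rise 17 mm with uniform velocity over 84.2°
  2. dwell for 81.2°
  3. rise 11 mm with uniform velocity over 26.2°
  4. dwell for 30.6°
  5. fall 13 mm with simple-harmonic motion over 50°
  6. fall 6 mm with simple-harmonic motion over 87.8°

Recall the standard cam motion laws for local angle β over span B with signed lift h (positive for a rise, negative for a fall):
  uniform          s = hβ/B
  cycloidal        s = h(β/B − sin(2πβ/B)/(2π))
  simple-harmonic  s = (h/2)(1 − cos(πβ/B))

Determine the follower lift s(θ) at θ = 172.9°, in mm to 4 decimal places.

seg 1 [0°–84.2°] uniform, h=17: full span → s += 17 → s = 17.0000
seg 2 [84.2°–165.4°] dwell: s stays 17.0000
seg 3 [165.4°–191.6°] uniform, h=11: θ=172.9° here. β=7.5, B=26.2. 11·7.5/26.2 = 3.1489 → s = 20.1489

20.1489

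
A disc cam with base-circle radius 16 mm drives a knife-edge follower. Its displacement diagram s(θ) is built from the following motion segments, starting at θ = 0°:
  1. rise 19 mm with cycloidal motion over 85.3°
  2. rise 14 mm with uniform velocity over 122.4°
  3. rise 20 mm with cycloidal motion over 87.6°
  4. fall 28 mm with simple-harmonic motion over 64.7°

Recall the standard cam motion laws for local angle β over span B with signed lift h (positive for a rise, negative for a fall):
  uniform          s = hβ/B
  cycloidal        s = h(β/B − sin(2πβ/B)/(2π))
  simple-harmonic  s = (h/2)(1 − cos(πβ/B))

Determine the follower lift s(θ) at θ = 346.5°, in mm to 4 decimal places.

seg 1 [0°–85.3°] cycloidal, h=19: full span → s += 19 → s = 19.0000
seg 2 [85.3°–207.7°] uniform, h=14: full span → s += 14 → s = 33.0000
seg 3 [207.7°–295.3°] cycloidal, h=20: full span → s += 20 → s = 53.0000
seg 4 [295.3°–360°] simple-harmonic, h=-28: θ=346.5° here. β=51.2, B=64.7. -28/2·(1 − cos(π·0.7913)) = -25.0983 → s = 27.9017

27.9017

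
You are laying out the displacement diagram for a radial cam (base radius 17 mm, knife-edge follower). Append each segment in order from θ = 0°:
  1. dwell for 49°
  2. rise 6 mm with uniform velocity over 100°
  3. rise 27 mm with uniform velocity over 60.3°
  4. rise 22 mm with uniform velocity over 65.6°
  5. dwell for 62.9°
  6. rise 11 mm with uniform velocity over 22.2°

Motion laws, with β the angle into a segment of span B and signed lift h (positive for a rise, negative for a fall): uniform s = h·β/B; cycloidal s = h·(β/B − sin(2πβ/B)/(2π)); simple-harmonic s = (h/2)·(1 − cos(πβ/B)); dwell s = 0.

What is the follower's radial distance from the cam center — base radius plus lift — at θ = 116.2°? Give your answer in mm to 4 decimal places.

seg 1 [0°–49°] dwell: s stays 0.0000
seg 2 [49°–149°] uniform, h=6: θ=116.2° here. β=67.2, B=100. 6·67.2/100 = 4.0320 → s = 4.0320
radial distance = base radius + s = 17 + 4.0320 = 21.0320

21.0320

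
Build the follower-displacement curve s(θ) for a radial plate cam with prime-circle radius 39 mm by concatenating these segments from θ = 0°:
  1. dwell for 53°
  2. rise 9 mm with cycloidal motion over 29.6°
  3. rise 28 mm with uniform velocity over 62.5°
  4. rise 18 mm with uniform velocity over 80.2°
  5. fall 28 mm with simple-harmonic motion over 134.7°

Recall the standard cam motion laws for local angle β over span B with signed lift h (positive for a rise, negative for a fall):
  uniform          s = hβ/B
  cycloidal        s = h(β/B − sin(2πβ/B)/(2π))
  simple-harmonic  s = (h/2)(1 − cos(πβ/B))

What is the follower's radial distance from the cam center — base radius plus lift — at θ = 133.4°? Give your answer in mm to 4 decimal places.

seg 1 [0°–53°] dwell: s stays 0.0000
seg 2 [53°–82.6°] cycloidal, h=9: full span → s += 9 → s = 9.0000
seg 3 [82.6°–145.1°] uniform, h=28: θ=133.4° here. β=50.8, B=62.5. 28·50.8/62.5 = 22.7584 → s = 31.7584
radial distance = base radius + s = 39 + 31.7584 = 70.7584

70.7584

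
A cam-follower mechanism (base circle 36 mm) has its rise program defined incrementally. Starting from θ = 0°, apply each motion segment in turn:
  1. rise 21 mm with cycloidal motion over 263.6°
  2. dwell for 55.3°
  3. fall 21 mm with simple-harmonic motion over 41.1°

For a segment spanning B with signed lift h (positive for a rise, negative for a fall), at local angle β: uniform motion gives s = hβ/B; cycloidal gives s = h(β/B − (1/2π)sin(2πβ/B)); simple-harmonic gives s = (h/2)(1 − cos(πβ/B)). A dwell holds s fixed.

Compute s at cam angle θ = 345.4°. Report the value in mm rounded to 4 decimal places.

seg 1 [0°–263.6°] cycloidal, h=21: full span → s += 21 → s = 21.0000
seg 2 [263.6°–318.9°] dwell: s stays 21.0000
seg 3 [318.9°–360°] simple-harmonic, h=-21: θ=345.4° here. β=26.5, B=41.1. -21/2·(1 − cos(π·0.6448)) = -15.1125 → s = 5.8875

5.8875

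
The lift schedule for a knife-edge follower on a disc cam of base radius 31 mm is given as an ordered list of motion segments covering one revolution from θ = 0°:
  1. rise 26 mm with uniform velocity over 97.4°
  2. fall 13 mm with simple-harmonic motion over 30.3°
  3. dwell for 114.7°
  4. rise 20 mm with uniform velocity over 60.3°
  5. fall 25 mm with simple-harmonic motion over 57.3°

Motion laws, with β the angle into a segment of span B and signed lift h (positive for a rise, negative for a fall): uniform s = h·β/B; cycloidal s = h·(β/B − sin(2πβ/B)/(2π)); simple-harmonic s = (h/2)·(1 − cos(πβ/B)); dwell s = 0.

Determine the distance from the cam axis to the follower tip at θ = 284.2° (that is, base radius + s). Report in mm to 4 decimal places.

seg 1 [0°–97.4°] uniform, h=26: full span → s += 26 → s = 26.0000
seg 2 [97.4°–127.7°] simple-harmonic, h=-13: full span → s += -13 → s = 13.0000
seg 3 [127.7°–242.4°] dwell: s stays 13.0000
seg 4 [242.4°–302.7°] uniform, h=20: θ=284.2° here. β=41.8, B=60.3. 20·41.8/60.3 = 13.8640 → s = 26.8640
radial distance = base radius + s = 31 + 26.8640 = 57.8640

57.8640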